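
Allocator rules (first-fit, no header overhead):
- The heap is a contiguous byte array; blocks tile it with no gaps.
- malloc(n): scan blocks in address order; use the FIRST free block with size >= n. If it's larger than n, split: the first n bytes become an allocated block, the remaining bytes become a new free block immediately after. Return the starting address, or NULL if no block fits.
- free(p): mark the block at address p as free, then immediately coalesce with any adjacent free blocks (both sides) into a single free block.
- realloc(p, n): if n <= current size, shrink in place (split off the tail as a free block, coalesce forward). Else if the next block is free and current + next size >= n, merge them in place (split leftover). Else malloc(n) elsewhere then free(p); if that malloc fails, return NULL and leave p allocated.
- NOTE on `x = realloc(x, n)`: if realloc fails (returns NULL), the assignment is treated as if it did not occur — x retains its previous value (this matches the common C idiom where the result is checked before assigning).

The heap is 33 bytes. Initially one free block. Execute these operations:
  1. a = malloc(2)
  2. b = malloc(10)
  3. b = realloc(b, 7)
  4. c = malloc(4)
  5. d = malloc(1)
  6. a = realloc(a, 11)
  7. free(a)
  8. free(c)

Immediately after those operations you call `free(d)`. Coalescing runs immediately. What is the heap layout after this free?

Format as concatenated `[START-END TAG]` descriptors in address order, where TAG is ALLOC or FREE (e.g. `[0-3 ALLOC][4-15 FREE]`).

Op 1: a = malloc(2) -> a = 0; heap: [0-1 ALLOC][2-32 FREE]
Op 2: b = malloc(10) -> b = 2; heap: [0-1 ALLOC][2-11 ALLOC][12-32 FREE]
Op 3: b = realloc(b, 7) -> b = 2; heap: [0-1 ALLOC][2-8 ALLOC][9-32 FREE]
Op 4: c = malloc(4) -> c = 9; heap: [0-1 ALLOC][2-8 ALLOC][9-12 ALLOC][13-32 FREE]
Op 5: d = malloc(1) -> d = 13; heap: [0-1 ALLOC][2-8 ALLOC][9-12 ALLOC][13-13 ALLOC][14-32 FREE]
Op 6: a = realloc(a, 11) -> a = 14; heap: [0-1 FREE][2-8 ALLOC][9-12 ALLOC][13-13 ALLOC][14-24 ALLOC][25-32 FREE]
Op 7: free(a) -> (freed a); heap: [0-1 FREE][2-8 ALLOC][9-12 ALLOC][13-13 ALLOC][14-32 FREE]
Op 8: free(c) -> (freed c); heap: [0-1 FREE][2-8 ALLOC][9-12 FREE][13-13 ALLOC][14-32 FREE]
free(d): d = 13 -> block [13-13 ALLOC]; mark free, coalesce with adjacent free neighbors -> [0-1 FREE][2-8 ALLOC][9-32 FREE]

Answer: [0-1 FREE][2-8 ALLOC][9-32 FREE]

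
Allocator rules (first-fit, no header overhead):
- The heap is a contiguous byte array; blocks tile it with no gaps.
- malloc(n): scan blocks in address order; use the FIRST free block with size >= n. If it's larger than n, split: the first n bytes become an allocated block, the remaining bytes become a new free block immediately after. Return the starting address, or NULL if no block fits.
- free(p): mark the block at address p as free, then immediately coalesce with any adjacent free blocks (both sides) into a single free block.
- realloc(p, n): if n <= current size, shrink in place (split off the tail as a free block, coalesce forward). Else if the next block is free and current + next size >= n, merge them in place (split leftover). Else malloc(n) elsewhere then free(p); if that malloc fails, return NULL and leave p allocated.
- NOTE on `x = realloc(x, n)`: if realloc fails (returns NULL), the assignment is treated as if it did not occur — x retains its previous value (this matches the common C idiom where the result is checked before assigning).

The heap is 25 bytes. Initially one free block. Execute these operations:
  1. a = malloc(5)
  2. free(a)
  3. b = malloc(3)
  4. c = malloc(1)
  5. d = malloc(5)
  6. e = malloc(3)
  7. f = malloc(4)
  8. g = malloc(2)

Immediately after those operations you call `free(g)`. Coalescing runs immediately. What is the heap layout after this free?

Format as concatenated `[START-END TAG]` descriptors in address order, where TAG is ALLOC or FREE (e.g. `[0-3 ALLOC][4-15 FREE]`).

Answer: [0-2 ALLOC][3-3 ALLOC][4-8 ALLOC][9-11 ALLOC][12-15 ALLOC][16-24 FREE]

Derivation:
Op 1: a = malloc(5) -> a = 0; heap: [0-4 ALLOC][5-24 FREE]
Op 2: free(a) -> (freed a); heap: [0-24 FREE]
Op 3: b = malloc(3) -> b = 0; heap: [0-2 ALLOC][3-24 FREE]
Op 4: c = malloc(1) -> c = 3; heap: [0-2 ALLOC][3-3 ALLOC][4-24 FREE]
Op 5: d = malloc(5) -> d = 4; heap: [0-2 ALLOC][3-3 ALLOC][4-8 ALLOC][9-24 FREE]
Op 6: e = malloc(3) -> e = 9; heap: [0-2 ALLOC][3-3 ALLOC][4-8 ALLOC][9-11 ALLOC][12-24 FREE]
Op 7: f = malloc(4) -> f = 12; heap: [0-2 ALLOC][3-3 ALLOC][4-8 ALLOC][9-11 ALLOC][12-15 ALLOC][16-24 FREE]
Op 8: g = malloc(2) -> g = 16; heap: [0-2 ALLOC][3-3 ALLOC][4-8 ALLOC][9-11 ALLOC][12-15 ALLOC][16-17 ALLOC][18-24 FREE]
free(g): g = 16 -> block [16-17 ALLOC]; mark free, coalesce with adjacent free neighbors -> [0-2 ALLOC][3-3 ALLOC][4-8 ALLOC][9-11 ALLOC][12-15 ALLOC][16-24 FREE]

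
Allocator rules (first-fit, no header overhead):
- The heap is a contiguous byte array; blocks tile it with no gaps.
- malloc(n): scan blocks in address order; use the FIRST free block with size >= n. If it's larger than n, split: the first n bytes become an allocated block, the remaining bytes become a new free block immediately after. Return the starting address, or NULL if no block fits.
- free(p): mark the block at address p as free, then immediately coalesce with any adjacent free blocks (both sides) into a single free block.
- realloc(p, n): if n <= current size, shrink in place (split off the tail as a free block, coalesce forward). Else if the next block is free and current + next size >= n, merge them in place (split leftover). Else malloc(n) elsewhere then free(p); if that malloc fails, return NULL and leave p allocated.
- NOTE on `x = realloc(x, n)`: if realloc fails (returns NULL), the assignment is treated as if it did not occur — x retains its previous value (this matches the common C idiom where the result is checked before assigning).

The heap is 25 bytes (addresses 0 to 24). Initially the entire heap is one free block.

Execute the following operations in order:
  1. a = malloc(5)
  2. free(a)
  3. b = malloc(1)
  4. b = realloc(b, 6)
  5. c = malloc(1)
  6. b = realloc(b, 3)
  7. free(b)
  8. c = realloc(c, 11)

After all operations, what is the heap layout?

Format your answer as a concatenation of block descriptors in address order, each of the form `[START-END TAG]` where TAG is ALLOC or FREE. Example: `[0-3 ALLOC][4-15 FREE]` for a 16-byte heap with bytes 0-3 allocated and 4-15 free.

Answer: [0-5 FREE][6-16 ALLOC][17-24 FREE]

Derivation:
Op 1: a = malloc(5) -> a = 0; heap: [0-4 ALLOC][5-24 FREE]
Op 2: free(a) -> (freed a); heap: [0-24 FREE]
Op 3: b = malloc(1) -> b = 0; heap: [0-0 ALLOC][1-24 FREE]
Op 4: b = realloc(b, 6) -> b = 0; heap: [0-5 ALLOC][6-24 FREE]
Op 5: c = malloc(1) -> c = 6; heap: [0-5 ALLOC][6-6 ALLOC][7-24 FREE]
Op 6: b = realloc(b, 3) -> b = 0; heap: [0-2 ALLOC][3-5 FREE][6-6 ALLOC][7-24 FREE]
Op 7: free(b) -> (freed b); heap: [0-5 FREE][6-6 ALLOC][7-24 FREE]
Op 8: c = realloc(c, 11) -> c = 6; heap: [0-5 FREE][6-16 ALLOC][17-24 FREE]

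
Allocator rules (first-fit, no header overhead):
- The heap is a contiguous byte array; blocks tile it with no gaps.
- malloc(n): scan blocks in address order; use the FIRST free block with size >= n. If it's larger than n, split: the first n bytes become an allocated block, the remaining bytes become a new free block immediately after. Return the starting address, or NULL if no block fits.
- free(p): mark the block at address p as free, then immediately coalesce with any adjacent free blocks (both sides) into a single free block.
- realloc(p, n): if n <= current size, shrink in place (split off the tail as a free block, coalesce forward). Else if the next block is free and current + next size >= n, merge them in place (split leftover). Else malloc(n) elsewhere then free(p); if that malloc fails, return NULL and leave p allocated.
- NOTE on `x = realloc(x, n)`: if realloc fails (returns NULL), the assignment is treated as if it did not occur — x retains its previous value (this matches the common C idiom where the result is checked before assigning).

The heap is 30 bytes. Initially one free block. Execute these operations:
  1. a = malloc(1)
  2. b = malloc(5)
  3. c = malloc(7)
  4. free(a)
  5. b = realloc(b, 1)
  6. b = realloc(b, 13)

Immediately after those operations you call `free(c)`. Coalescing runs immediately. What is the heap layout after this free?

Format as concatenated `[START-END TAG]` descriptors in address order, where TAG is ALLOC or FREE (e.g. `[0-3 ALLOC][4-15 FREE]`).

Op 1: a = malloc(1) -> a = 0; heap: [0-0 ALLOC][1-29 FREE]
Op 2: b = malloc(5) -> b = 1; heap: [0-0 ALLOC][1-5 ALLOC][6-29 FREE]
Op 3: c = malloc(7) -> c = 6; heap: [0-0 ALLOC][1-5 ALLOC][6-12 ALLOC][13-29 FREE]
Op 4: free(a) -> (freed a); heap: [0-0 FREE][1-5 ALLOC][6-12 ALLOC][13-29 FREE]
Op 5: b = realloc(b, 1) -> b = 1; heap: [0-0 FREE][1-1 ALLOC][2-5 FREE][6-12 ALLOC][13-29 FREE]
Op 6: b = realloc(b, 13) -> b = 13; heap: [0-5 FREE][6-12 ALLOC][13-25 ALLOC][26-29 FREE]
free(c): c = 6 -> block [6-12 ALLOC]; mark free, coalesce with adjacent free neighbors -> [0-12 FREE][13-25 ALLOC][26-29 FREE]

Answer: [0-12 FREE][13-25 ALLOC][26-29 FREE]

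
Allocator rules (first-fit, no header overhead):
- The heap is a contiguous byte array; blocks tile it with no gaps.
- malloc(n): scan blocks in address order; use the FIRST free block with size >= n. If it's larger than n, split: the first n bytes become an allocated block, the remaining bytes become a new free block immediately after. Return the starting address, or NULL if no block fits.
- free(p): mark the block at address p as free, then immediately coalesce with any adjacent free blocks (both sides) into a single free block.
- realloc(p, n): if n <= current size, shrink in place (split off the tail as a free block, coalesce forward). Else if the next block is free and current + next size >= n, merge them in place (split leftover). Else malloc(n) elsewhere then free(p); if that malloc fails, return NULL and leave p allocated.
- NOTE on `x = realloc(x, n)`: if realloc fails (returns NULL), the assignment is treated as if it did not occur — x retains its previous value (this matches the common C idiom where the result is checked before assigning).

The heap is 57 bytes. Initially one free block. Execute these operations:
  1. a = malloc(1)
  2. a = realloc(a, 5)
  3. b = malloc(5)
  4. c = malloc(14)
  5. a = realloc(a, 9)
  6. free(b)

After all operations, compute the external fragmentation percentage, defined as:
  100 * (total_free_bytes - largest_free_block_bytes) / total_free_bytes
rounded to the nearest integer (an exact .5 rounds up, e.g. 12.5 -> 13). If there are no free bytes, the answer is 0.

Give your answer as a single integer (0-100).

Op 1: a = malloc(1) -> a = 0; heap: [0-0 ALLOC][1-56 FREE]
Op 2: a = realloc(a, 5) -> a = 0; heap: [0-4 ALLOC][5-56 FREE]
Op 3: b = malloc(5) -> b = 5; heap: [0-4 ALLOC][5-9 ALLOC][10-56 FREE]
Op 4: c = malloc(14) -> c = 10; heap: [0-4 ALLOC][5-9 ALLOC][10-23 ALLOC][24-56 FREE]
Op 5: a = realloc(a, 9) -> a = 24; heap: [0-4 FREE][5-9 ALLOC][10-23 ALLOC][24-32 ALLOC][33-56 FREE]
Op 6: free(b) -> (freed b); heap: [0-9 FREE][10-23 ALLOC][24-32 ALLOC][33-56 FREE]
Free blocks: [10 24] total_free=34 largest=24 -> 100*(34-24)/34 = 1000/34 ≈ 29.412 -> rounds to 29

Answer: 29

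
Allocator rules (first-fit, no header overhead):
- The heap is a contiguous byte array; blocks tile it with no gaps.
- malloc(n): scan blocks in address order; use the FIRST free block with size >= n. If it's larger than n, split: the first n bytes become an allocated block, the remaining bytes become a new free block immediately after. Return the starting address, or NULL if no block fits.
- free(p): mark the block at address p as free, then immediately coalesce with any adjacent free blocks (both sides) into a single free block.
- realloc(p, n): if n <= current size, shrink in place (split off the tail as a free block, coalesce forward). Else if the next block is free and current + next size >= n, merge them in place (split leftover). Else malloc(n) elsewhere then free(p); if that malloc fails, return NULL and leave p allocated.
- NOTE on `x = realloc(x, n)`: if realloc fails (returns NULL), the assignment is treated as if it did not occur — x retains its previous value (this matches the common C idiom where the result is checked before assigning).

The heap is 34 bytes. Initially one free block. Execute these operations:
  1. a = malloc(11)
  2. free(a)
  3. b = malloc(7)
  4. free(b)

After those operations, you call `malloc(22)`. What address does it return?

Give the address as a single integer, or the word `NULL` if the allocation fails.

Answer: 0

Derivation:
Op 1: a = malloc(11) -> a = 0; heap: [0-10 ALLOC][11-33 FREE]
Op 2: free(a) -> (freed a); heap: [0-33 FREE]
Op 3: b = malloc(7) -> b = 0; heap: [0-6 ALLOC][7-33 FREE]
Op 4: free(b) -> (freed b); heap: [0-33 FREE]
malloc(22): first-fit scan over [0-33 FREE] -> 0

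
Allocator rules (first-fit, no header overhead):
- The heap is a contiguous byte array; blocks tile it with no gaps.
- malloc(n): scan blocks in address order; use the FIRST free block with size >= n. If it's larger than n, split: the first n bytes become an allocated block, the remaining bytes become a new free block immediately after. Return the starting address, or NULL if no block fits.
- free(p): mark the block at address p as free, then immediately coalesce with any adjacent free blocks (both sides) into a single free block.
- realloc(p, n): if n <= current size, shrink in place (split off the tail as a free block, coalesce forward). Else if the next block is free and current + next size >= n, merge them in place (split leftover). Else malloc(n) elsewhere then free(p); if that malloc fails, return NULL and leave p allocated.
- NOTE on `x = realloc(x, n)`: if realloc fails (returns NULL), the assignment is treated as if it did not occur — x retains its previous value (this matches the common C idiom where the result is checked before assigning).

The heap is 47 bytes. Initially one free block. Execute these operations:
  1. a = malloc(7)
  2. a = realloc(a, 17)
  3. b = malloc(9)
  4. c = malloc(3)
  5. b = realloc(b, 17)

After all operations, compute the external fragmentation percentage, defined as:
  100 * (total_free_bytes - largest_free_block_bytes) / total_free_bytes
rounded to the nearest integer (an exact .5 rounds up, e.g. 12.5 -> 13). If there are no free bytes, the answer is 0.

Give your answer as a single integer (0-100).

Answer: 10

Derivation:
Op 1: a = malloc(7) -> a = 0; heap: [0-6 ALLOC][7-46 FREE]
Op 2: a = realloc(a, 17) -> a = 0; heap: [0-16 ALLOC][17-46 FREE]
Op 3: b = malloc(9) -> b = 17; heap: [0-16 ALLOC][17-25 ALLOC][26-46 FREE]
Op 4: c = malloc(3) -> c = 26; heap: [0-16 ALLOC][17-25 ALLOC][26-28 ALLOC][29-46 FREE]
Op 5: b = realloc(b, 17) -> b = 29; heap: [0-16 ALLOC][17-25 FREE][26-28 ALLOC][29-45 ALLOC][46-46 FREE]
Free blocks: [9 1] total_free=10 largest=9 -> 100*(10-9)/10 = 100/10 = 10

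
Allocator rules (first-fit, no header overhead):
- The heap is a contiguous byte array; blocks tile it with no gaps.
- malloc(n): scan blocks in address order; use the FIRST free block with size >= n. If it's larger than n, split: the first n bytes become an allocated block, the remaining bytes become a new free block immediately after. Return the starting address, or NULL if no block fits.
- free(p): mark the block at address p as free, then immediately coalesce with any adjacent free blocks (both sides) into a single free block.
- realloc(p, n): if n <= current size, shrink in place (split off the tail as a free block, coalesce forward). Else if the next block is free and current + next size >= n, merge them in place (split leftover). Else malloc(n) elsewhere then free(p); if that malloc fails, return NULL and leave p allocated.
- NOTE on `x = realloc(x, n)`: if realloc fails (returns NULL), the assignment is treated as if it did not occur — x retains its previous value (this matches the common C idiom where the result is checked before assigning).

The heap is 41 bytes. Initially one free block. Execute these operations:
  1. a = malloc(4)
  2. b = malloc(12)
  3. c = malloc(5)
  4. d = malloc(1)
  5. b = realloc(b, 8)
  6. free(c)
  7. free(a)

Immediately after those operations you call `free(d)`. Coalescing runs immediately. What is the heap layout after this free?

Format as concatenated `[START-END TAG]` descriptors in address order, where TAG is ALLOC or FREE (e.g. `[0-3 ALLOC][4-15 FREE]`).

Answer: [0-3 FREE][4-11 ALLOC][12-40 FREE]

Derivation:
Op 1: a = malloc(4) -> a = 0; heap: [0-3 ALLOC][4-40 FREE]
Op 2: b = malloc(12) -> b = 4; heap: [0-3 ALLOC][4-15 ALLOC][16-40 FREE]
Op 3: c = malloc(5) -> c = 16; heap: [0-3 ALLOC][4-15 ALLOC][16-20 ALLOC][21-40 FREE]
Op 4: d = malloc(1) -> d = 21; heap: [0-3 ALLOC][4-15 ALLOC][16-20 ALLOC][21-21 ALLOC][22-40 FREE]
Op 5: b = realloc(b, 8) -> b = 4; heap: [0-3 ALLOC][4-11 ALLOC][12-15 FREE][16-20 ALLOC][21-21 ALLOC][22-40 FREE]
Op 6: free(c) -> (freed c); heap: [0-3 ALLOC][4-11 ALLOC][12-20 FREE][21-21 ALLOC][22-40 FREE]
Op 7: free(a) -> (freed a); heap: [0-3 FREE][4-11 ALLOC][12-20 FREE][21-21 ALLOC][22-40 FREE]
free(d): d = 21 -> block [21-21 ALLOC]; mark free, coalesce with adjacent free neighbors -> [0-3 FREE][4-11 ALLOC][12-40 FREE]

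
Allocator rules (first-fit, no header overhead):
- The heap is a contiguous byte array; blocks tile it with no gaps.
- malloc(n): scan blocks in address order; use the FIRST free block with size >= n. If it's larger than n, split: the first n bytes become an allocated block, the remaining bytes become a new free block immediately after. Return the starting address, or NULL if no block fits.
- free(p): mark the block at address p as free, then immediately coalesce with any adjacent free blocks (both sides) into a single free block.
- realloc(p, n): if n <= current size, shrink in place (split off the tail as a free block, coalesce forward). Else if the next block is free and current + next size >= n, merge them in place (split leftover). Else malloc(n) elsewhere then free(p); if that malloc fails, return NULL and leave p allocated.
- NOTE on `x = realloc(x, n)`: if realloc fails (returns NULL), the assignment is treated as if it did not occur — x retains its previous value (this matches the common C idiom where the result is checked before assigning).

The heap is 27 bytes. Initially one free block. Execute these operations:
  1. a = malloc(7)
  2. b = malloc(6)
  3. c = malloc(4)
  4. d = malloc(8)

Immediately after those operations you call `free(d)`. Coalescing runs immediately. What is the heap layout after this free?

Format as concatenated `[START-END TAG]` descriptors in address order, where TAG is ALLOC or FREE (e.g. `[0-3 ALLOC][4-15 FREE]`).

Op 1: a = malloc(7) -> a = 0; heap: [0-6 ALLOC][7-26 FREE]
Op 2: b = malloc(6) -> b = 7; heap: [0-6 ALLOC][7-12 ALLOC][13-26 FREE]
Op 3: c = malloc(4) -> c = 13; heap: [0-6 ALLOC][7-12 ALLOC][13-16 ALLOC][17-26 FREE]
Op 4: d = malloc(8) -> d = 17; heap: [0-6 ALLOC][7-12 ALLOC][13-16 ALLOC][17-24 ALLOC][25-26 FREE]
free(d): d = 17 -> block [17-24 ALLOC]; mark free, coalesce with adjacent free neighbors -> [0-6 ALLOC][7-12 ALLOC][13-16 ALLOC][17-26 FREE]

Answer: [0-6 ALLOC][7-12 ALLOC][13-16 ALLOC][17-26 FREE]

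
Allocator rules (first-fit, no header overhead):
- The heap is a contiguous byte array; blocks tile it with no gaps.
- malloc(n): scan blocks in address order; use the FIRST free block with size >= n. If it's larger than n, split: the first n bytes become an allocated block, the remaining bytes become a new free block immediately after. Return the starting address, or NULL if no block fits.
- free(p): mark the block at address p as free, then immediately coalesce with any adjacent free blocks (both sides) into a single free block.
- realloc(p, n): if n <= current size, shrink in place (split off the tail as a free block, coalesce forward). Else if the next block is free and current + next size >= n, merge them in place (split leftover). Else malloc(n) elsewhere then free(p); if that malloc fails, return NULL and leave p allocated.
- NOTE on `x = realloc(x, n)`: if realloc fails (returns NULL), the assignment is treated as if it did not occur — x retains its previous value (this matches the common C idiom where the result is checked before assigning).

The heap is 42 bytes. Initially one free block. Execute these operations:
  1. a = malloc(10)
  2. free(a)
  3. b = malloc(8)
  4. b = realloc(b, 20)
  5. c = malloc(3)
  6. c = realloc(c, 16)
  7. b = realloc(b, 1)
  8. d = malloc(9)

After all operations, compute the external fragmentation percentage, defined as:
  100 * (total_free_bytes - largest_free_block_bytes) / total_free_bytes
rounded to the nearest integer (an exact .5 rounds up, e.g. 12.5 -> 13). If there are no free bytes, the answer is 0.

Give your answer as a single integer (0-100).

Op 1: a = malloc(10) -> a = 0; heap: [0-9 ALLOC][10-41 FREE]
Op 2: free(a) -> (freed a); heap: [0-41 FREE]
Op 3: b = malloc(8) -> b = 0; heap: [0-7 ALLOC][8-41 FREE]
Op 4: b = realloc(b, 20) -> b = 0; heap: [0-19 ALLOC][20-41 FREE]
Op 5: c = malloc(3) -> c = 20; heap: [0-19 ALLOC][20-22 ALLOC][23-41 FREE]
Op 6: c = realloc(c, 16) -> c = 20; heap: [0-19 ALLOC][20-35 ALLOC][36-41 FREE]
Op 7: b = realloc(b, 1) -> b = 0; heap: [0-0 ALLOC][1-19 FREE][20-35 ALLOC][36-41 FREE]
Op 8: d = malloc(9) -> d = 1; heap: [0-0 ALLOC][1-9 ALLOC][10-19 FREE][20-35 ALLOC][36-41 FREE]
Free blocks: [10 6] total_free=16 largest=10 -> 100*(16-10)/16 = 600/16 = 37.5 -> rounds to 38

Answer: 38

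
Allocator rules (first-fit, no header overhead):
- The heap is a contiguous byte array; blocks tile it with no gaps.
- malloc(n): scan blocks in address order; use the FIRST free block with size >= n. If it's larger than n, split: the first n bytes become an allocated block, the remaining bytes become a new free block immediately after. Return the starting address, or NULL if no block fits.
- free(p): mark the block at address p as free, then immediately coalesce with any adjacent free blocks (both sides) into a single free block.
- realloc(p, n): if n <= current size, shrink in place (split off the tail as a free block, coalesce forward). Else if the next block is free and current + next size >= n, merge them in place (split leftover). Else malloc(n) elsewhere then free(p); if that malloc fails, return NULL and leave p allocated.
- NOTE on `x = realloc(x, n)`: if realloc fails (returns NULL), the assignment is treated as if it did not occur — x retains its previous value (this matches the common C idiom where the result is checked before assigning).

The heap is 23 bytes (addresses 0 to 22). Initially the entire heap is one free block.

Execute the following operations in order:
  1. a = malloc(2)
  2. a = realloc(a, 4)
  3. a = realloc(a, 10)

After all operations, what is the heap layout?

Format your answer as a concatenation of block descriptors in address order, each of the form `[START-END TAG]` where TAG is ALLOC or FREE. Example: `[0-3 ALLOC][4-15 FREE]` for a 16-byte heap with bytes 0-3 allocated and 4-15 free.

Answer: [0-9 ALLOC][10-22 FREE]

Derivation:
Op 1: a = malloc(2) -> a = 0; heap: [0-1 ALLOC][2-22 FREE]
Op 2: a = realloc(a, 4) -> a = 0; heap: [0-3 ALLOC][4-22 FREE]
Op 3: a = realloc(a, 10) -> a = 0; heap: [0-9 ALLOC][10-22 FREE]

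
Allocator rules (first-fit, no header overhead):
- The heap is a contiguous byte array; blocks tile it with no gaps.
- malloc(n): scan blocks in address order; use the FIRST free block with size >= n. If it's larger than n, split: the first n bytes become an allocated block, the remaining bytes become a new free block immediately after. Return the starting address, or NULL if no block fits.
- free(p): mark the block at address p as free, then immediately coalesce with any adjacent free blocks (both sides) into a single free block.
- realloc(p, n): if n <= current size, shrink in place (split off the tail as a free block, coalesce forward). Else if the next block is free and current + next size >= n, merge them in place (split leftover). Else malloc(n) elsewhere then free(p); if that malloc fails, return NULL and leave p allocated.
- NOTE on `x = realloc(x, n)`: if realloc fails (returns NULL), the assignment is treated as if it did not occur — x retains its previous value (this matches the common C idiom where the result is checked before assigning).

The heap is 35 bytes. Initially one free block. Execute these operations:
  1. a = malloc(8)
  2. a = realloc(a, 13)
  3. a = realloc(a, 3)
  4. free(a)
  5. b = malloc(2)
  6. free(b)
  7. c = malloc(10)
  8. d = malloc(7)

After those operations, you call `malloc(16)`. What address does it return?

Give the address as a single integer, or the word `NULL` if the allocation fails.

Op 1: a = malloc(8) -> a = 0; heap: [0-7 ALLOC][8-34 FREE]
Op 2: a = realloc(a, 13) -> a = 0; heap: [0-12 ALLOC][13-34 FREE]
Op 3: a = realloc(a, 3) -> a = 0; heap: [0-2 ALLOC][3-34 FREE]
Op 4: free(a) -> (freed a); heap: [0-34 FREE]
Op 5: b = malloc(2) -> b = 0; heap: [0-1 ALLOC][2-34 FREE]
Op 6: free(b) -> (freed b); heap: [0-34 FREE]
Op 7: c = malloc(10) -> c = 0; heap: [0-9 ALLOC][10-34 FREE]
Op 8: d = malloc(7) -> d = 10; heap: [0-9 ALLOC][10-16 ALLOC][17-34 FREE]
malloc(16): first-fit scan over [0-9 ALLOC][10-16 ALLOC][17-34 FREE] -> 17

Answer: 17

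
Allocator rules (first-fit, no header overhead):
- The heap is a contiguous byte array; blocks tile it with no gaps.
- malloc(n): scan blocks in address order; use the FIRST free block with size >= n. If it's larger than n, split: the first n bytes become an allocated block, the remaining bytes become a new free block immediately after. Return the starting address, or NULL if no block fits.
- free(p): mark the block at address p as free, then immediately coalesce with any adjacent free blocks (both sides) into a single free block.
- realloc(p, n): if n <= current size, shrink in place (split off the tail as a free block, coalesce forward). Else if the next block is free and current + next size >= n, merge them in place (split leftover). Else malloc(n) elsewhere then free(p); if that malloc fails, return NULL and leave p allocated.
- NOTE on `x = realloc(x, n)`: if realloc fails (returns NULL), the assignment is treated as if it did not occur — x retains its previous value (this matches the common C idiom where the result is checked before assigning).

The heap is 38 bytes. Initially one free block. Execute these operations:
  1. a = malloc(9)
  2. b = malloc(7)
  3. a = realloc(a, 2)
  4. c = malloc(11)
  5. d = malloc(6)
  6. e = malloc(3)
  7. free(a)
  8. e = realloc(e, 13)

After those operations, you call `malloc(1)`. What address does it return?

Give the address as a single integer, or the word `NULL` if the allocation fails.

Answer: 0

Derivation:
Op 1: a = malloc(9) -> a = 0; heap: [0-8 ALLOC][9-37 FREE]
Op 2: b = malloc(7) -> b = 9; heap: [0-8 ALLOC][9-15 ALLOC][16-37 FREE]
Op 3: a = realloc(a, 2) -> a = 0; heap: [0-1 ALLOC][2-8 FREE][9-15 ALLOC][16-37 FREE]
Op 4: c = malloc(11) -> c = 16; heap: [0-1 ALLOC][2-8 FREE][9-15 ALLOC][16-26 ALLOC][27-37 FREE]
Op 5: d = malloc(6) -> d = 2; heap: [0-1 ALLOC][2-7 ALLOC][8-8 FREE][9-15 ALLOC][16-26 ALLOC][27-37 FREE]
Op 6: e = malloc(3) -> e = 27; heap: [0-1 ALLOC][2-7 ALLOC][8-8 FREE][9-15 ALLOC][16-26 ALLOC][27-29 ALLOC][30-37 FREE]
Op 7: free(a) -> (freed a); heap: [0-1 FREE][2-7 ALLOC][8-8 FREE][9-15 ALLOC][16-26 ALLOC][27-29 ALLOC][30-37 FREE]
Op 8: e = realloc(e, 13) -> NULL (e unchanged); heap: [0-1 FREE][2-7 ALLOC][8-8 FREE][9-15 ALLOC][16-26 ALLOC][27-29 ALLOC][30-37 FREE]
malloc(1): first-fit scan over [0-1 FREE][2-7 ALLOC][8-8 FREE][9-15 ALLOC][16-26 ALLOC][27-29 ALLOC][30-37 FREE] -> 0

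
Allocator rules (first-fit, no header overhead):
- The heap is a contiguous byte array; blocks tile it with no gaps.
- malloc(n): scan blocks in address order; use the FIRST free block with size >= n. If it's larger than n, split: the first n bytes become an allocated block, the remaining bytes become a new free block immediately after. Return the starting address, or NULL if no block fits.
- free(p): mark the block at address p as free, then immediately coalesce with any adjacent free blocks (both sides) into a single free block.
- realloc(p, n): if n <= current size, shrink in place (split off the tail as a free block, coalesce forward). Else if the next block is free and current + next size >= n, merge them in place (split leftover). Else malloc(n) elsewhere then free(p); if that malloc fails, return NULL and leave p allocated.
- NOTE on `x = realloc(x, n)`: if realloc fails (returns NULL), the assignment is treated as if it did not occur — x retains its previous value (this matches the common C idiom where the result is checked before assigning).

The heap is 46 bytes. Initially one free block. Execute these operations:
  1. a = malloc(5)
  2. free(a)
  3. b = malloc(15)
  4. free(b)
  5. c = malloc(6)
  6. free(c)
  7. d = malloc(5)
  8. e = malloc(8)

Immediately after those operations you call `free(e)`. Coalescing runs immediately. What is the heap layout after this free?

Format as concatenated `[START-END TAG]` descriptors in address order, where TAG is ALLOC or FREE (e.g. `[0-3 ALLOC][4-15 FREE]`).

Op 1: a = malloc(5) -> a = 0; heap: [0-4 ALLOC][5-45 FREE]
Op 2: free(a) -> (freed a); heap: [0-45 FREE]
Op 3: b = malloc(15) -> b = 0; heap: [0-14 ALLOC][15-45 FREE]
Op 4: free(b) -> (freed b); heap: [0-45 FREE]
Op 5: c = malloc(6) -> c = 0; heap: [0-5 ALLOC][6-45 FREE]
Op 6: free(c) -> (freed c); heap: [0-45 FREE]
Op 7: d = malloc(5) -> d = 0; heap: [0-4 ALLOC][5-45 FREE]
Op 8: e = malloc(8) -> e = 5; heap: [0-4 ALLOC][5-12 ALLOC][13-45 FREE]
free(e): e = 5 -> block [5-12 ALLOC]; mark free, coalesce with adjacent free neighbors -> [0-4 ALLOC][5-45 FREE]

Answer: [0-4 ALLOC][5-45 FREE]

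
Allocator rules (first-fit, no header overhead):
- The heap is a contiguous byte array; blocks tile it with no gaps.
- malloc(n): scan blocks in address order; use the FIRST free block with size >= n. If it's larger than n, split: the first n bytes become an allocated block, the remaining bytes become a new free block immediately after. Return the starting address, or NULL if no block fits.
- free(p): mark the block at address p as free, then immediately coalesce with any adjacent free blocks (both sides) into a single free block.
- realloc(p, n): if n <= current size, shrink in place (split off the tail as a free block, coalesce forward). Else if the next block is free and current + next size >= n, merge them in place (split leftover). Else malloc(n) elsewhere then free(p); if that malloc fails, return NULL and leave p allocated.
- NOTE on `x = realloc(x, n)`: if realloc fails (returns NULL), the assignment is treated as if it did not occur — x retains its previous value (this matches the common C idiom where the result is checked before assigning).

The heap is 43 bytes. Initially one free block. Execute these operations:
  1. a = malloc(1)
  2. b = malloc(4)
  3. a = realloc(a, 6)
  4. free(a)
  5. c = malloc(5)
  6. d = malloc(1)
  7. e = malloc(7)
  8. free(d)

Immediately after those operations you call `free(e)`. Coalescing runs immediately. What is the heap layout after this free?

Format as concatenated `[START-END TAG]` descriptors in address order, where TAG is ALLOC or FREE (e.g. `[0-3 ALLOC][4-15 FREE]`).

Answer: [0-0 FREE][1-4 ALLOC][5-9 ALLOC][10-42 FREE]

Derivation:
Op 1: a = malloc(1) -> a = 0; heap: [0-0 ALLOC][1-42 FREE]
Op 2: b = malloc(4) -> b = 1; heap: [0-0 ALLOC][1-4 ALLOC][5-42 FREE]
Op 3: a = realloc(a, 6) -> a = 5; heap: [0-0 FREE][1-4 ALLOC][5-10 ALLOC][11-42 FREE]
Op 4: free(a) -> (freed a); heap: [0-0 FREE][1-4 ALLOC][5-42 FREE]
Op 5: c = malloc(5) -> c = 5; heap: [0-0 FREE][1-4 ALLOC][5-9 ALLOC][10-42 FREE]
Op 6: d = malloc(1) -> d = 0; heap: [0-0 ALLOC][1-4 ALLOC][5-9 ALLOC][10-42 FREE]
Op 7: e = malloc(7) -> e = 10; heap: [0-0 ALLOC][1-4 ALLOC][5-9 ALLOC][10-16 ALLOC][17-42 FREE]
Op 8: free(d) -> (freed d); heap: [0-0 FREE][1-4 ALLOC][5-9 ALLOC][10-16 ALLOC][17-42 FREE]
free(e): e = 10 -> block [10-16 ALLOC]; mark free, coalesce with adjacent free neighbors -> [0-0 FREE][1-4 ALLOC][5-9 ALLOC][10-42 FREE]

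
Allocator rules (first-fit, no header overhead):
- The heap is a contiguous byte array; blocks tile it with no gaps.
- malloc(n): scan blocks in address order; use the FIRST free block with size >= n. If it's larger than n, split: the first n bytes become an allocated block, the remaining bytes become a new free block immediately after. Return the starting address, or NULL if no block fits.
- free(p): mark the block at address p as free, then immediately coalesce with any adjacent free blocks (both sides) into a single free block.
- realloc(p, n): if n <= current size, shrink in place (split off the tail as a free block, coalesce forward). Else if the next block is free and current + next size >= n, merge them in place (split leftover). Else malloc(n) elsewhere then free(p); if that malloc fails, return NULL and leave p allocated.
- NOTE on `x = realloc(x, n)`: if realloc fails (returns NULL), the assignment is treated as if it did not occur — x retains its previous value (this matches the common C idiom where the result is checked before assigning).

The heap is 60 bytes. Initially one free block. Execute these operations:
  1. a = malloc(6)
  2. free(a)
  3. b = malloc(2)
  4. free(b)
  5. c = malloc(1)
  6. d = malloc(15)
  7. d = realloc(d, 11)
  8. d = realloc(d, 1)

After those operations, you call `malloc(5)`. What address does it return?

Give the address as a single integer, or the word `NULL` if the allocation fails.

Answer: 2

Derivation:
Op 1: a = malloc(6) -> a = 0; heap: [0-5 ALLOC][6-59 FREE]
Op 2: free(a) -> (freed a); heap: [0-59 FREE]
Op 3: b = malloc(2) -> b = 0; heap: [0-1 ALLOC][2-59 FREE]
Op 4: free(b) -> (freed b); heap: [0-59 FREE]
Op 5: c = malloc(1) -> c = 0; heap: [0-0 ALLOC][1-59 FREE]
Op 6: d = malloc(15) -> d = 1; heap: [0-0 ALLOC][1-15 ALLOC][16-59 FREE]
Op 7: d = realloc(d, 11) -> d = 1; heap: [0-0 ALLOC][1-11 ALLOC][12-59 FREE]
Op 8: d = realloc(d, 1) -> d = 1; heap: [0-0 ALLOC][1-1 ALLOC][2-59 FREE]
malloc(5): first-fit scan over [0-0 ALLOC][1-1 ALLOC][2-59 FREE] -> 2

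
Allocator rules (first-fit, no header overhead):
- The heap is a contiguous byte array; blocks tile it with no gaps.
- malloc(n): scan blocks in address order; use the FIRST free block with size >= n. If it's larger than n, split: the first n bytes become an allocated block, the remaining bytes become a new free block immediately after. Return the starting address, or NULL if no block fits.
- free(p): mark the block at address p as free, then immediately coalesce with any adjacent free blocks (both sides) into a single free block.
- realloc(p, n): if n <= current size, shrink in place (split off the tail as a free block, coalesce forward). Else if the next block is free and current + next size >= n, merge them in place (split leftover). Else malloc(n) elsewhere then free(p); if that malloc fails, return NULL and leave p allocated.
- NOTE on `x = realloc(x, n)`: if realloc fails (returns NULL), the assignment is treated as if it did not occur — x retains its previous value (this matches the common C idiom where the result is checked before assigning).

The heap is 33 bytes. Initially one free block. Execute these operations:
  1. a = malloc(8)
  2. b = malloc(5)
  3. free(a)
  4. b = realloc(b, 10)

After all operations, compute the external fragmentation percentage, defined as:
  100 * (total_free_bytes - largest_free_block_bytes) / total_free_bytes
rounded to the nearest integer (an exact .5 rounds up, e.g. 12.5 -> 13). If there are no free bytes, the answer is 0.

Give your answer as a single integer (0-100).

Op 1: a = malloc(8) -> a = 0; heap: [0-7 ALLOC][8-32 FREE]
Op 2: b = malloc(5) -> b = 8; heap: [0-7 ALLOC][8-12 ALLOC][13-32 FREE]
Op 3: free(a) -> (freed a); heap: [0-7 FREE][8-12 ALLOC][13-32 FREE]
Op 4: b = realloc(b, 10) -> b = 8; heap: [0-7 FREE][8-17 ALLOC][18-32 FREE]
Free blocks: [8 15] total_free=23 largest=15 -> 100*(23-15)/23 = 800/23 ≈ 34.783 -> rounds to 35

Answer: 35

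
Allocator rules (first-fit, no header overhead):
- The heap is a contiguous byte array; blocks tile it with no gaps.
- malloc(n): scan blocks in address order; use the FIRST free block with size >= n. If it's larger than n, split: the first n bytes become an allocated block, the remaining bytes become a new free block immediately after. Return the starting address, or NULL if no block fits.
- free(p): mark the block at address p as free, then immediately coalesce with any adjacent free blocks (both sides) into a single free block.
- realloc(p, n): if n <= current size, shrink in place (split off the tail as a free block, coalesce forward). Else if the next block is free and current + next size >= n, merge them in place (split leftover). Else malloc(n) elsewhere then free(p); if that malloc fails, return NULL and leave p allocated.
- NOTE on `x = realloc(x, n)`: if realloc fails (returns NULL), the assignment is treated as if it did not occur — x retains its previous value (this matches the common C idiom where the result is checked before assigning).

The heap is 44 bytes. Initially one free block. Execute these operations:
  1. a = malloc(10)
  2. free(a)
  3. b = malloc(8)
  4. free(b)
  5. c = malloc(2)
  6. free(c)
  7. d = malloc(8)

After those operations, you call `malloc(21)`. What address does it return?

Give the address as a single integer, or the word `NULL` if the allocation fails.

Op 1: a = malloc(10) -> a = 0; heap: [0-9 ALLOC][10-43 FREE]
Op 2: free(a) -> (freed a); heap: [0-43 FREE]
Op 3: b = malloc(8) -> b = 0; heap: [0-7 ALLOC][8-43 FREE]
Op 4: free(b) -> (freed b); heap: [0-43 FREE]
Op 5: c = malloc(2) -> c = 0; heap: [0-1 ALLOC][2-43 FREE]
Op 6: free(c) -> (freed c); heap: [0-43 FREE]
Op 7: d = malloc(8) -> d = 0; heap: [0-7 ALLOC][8-43 FREE]
malloc(21): first-fit scan over [0-7 ALLOC][8-43 FREE] -> 8

Answer: 8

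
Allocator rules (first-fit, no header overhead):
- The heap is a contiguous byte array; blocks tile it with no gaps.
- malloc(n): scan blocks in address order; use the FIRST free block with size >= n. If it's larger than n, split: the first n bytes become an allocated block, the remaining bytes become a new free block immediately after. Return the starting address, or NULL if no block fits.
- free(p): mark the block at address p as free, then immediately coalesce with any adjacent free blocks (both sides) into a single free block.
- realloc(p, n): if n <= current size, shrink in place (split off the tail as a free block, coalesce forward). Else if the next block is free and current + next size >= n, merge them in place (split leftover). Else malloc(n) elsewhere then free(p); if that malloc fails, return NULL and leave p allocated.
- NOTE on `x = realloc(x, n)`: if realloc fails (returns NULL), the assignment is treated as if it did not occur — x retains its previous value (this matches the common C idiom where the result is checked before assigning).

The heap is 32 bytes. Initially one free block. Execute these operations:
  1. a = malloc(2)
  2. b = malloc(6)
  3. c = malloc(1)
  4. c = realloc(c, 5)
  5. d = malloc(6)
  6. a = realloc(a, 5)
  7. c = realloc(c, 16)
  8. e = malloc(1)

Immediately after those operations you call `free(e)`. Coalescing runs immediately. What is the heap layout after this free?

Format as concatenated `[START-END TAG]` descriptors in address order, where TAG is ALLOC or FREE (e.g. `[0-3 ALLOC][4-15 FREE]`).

Answer: [0-1 FREE][2-7 ALLOC][8-12 ALLOC][13-18 ALLOC][19-23 ALLOC][24-31 FREE]

Derivation:
Op 1: a = malloc(2) -> a = 0; heap: [0-1 ALLOC][2-31 FREE]
Op 2: b = malloc(6) -> b = 2; heap: [0-1 ALLOC][2-7 ALLOC][8-31 FREE]
Op 3: c = malloc(1) -> c = 8; heap: [0-1 ALLOC][2-7 ALLOC][8-8 ALLOC][9-31 FREE]
Op 4: c = realloc(c, 5) -> c = 8; heap: [0-1 ALLOC][2-7 ALLOC][8-12 ALLOC][13-31 FREE]
Op 5: d = malloc(6) -> d = 13; heap: [0-1 ALLOC][2-7 ALLOC][8-12 ALLOC][13-18 ALLOC][19-31 FREE]
Op 6: a = realloc(a, 5) -> a = 19; heap: [0-1 FREE][2-7 ALLOC][8-12 ALLOC][13-18 ALLOC][19-23 ALLOC][24-31 FREE]
Op 7: c = realloc(c, 16) -> NULL (c unchanged); heap: [0-1 FREE][2-7 ALLOC][8-12 ALLOC][13-18 ALLOC][19-23 ALLOC][24-31 FREE]
Op 8: e = malloc(1) -> e = 0; heap: [0-0 ALLOC][1-1 FREE][2-7 ALLOC][8-12 ALLOC][13-18 ALLOC][19-23 ALLOC][24-31 FREE]
free(e): e = 0 -> block [0-0 ALLOC]; mark free, coalesce with adjacent free neighbors -> [0-1 FREE][2-7 ALLOC][8-12 ALLOC][13-18 ALLOC][19-23 ALLOC][24-31 FREE]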